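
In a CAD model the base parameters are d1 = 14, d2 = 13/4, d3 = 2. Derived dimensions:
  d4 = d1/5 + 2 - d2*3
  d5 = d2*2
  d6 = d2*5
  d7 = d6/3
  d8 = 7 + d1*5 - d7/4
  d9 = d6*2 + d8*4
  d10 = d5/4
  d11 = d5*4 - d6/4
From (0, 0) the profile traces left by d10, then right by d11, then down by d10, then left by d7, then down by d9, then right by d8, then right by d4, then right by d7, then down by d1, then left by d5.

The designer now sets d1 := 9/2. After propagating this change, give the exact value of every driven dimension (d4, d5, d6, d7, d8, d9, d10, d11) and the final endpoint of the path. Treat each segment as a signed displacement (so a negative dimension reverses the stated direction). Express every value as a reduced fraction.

d4 = -137/20
d5 = 13/2
d6 = 65/4
d7 = 65/12
d8 = 1351/48
d9 = 1741/12
d10 = 13/8
d11 = 351/16
endpoint = (4213/120, -3629/24)

Apply edit: d1 := 9/2
  d4 = d1/5 + 2 - d2*3 = -137/20
  d5 = d2*2 = 13/2
  d6 = d2*5 = 65/4
  d7 = d6/3 = 65/12
  d8 = 7 + d1*5 - d7/4 = 1351/48
  d9 = d6*2 + d8*4 = 1741/12
  d10 = d5/4 = 13/8
  d11 = d5*4 - d6/4 = 351/16
Walk from origin (0, 0):
  seg 1: left by d10 = 13/8 → (-13/8, 0)
  seg 2: right by d11 = 351/16 → (325/16, 0)
  seg 3: down by d10 = 13/8 → (325/16, -13/8)
  seg 4: left by d7 = 65/12 → (715/48, -13/8)
  seg 5: down by d9 = 1741/12 → (715/48, -3521/24)
  seg 6: right by d8 = 1351/48 → (1033/24, -3521/24)
  seg 7: right by d4 = -137/20 → (4343/120, -3521/24)
  seg 8: right by d7 = 65/12 → (4993/120, -3521/24)
  seg 9: down by d1 = 9/2 → (4993/120, -3629/24)
  seg 10: left by d5 = 13/2 → (4213/120, -3629/24)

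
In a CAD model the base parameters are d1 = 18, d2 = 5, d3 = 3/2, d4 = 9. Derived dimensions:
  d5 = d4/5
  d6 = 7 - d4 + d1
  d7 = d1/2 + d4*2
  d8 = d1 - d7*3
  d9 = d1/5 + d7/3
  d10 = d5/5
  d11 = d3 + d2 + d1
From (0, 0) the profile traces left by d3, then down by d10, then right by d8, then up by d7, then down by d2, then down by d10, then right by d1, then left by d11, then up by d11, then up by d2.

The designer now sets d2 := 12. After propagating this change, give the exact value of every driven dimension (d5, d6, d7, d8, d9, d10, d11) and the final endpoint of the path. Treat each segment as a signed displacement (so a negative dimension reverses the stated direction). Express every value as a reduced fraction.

d5 = 9/5
d6 = 16
d7 = 27
d8 = -63
d9 = 63/5
d10 = 9/25
d11 = 63/2
endpoint = (-78, 2889/50)

Apply edit: d2 := 12
  d5 = d4/5 = 9/5
  d6 = 7 - d4 + d1 = 16
  d7 = d1/2 + d4*2 = 27
  d8 = d1 - d7*3 = -63
  d9 = d1/5 + d7/3 = 63/5
  d10 = d5/5 = 9/25
  d11 = d3 + d2 + d1 = 63/2
Walk from origin (0, 0):
  seg 1: left by d3 = 3/2 → (-3/2, 0)
  seg 2: down by d10 = 9/25 → (-3/2, -9/25)
  seg 3: right by d8 = -63 → (-129/2, -9/25)
  seg 4: up by d7 = 27 → (-129/2, 666/25)
  seg 5: down by d2 = 12 → (-129/2, 366/25)
  seg 6: down by d10 = 9/25 → (-129/2, 357/25)
  seg 7: right by d1 = 18 → (-93/2, 357/25)
  seg 8: left by d11 = 63/2 → (-78, 357/25)
  seg 9: up by d11 = 63/2 → (-78, 2289/50)
  seg 10: up by d2 = 12 → (-78, 2889/50)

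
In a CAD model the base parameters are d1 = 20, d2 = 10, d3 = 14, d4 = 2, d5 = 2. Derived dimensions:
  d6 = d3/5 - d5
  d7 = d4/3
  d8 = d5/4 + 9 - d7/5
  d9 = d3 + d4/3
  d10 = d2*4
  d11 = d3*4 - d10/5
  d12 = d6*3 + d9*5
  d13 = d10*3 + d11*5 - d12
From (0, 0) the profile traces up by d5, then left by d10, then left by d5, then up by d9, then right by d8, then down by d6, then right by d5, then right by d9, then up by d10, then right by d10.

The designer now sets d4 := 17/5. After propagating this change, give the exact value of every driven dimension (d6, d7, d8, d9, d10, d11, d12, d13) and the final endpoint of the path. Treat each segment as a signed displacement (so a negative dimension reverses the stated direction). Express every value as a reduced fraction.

d6 = 4/5
d7 = 17/15
d8 = 1391/150
d9 = 227/15
d10 = 40
d11 = 48
d12 = 1171/15
d13 = 4229/15
endpoint = (3661/150, 169/3)

Apply edit: d4 := 17/5
  d6 = d3/5 - d5 = 4/5
  d7 = d4/3 = 17/15
  d8 = d5/4 + 9 - d7/5 = 1391/150
  d9 = d3 + d4/3 = 227/15
  d10 = d2*4 = 40
  d11 = d3*4 - d10/5 = 48
  d12 = d6*3 + d9*5 = 1171/15
  d13 = d10*3 + d11*5 - d12 = 4229/15
Walk from origin (0, 0):
  seg 1: up by d5 = 2 → (0, 2)
  seg 2: left by d10 = 40 → (-40, 2)
  seg 3: left by d5 = 2 → (-42, 2)
  seg 4: up by d9 = 227/15 → (-42, 257/15)
  seg 5: right by d8 = 1391/150 → (-4909/150, 257/15)
  seg 6: down by d6 = 4/5 → (-4909/150, 49/3)
  seg 7: right by d5 = 2 → (-4609/150, 49/3)
  seg 8: right by d9 = 227/15 → (-2339/150, 49/3)
  seg 9: up by d10 = 40 → (-2339/150, 169/3)
  seg 10: right by d10 = 40 → (3661/150, 169/3)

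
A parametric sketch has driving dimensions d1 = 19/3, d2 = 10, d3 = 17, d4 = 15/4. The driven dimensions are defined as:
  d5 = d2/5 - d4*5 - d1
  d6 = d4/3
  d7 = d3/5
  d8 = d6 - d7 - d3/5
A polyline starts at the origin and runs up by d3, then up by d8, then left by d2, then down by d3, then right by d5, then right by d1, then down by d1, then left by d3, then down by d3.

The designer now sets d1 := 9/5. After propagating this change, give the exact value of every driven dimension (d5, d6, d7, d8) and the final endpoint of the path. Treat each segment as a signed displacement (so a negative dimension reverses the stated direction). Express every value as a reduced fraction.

d5 = -371/20
d6 = 5/4
d7 = 17/5
d8 = -111/20
endpoint = (-175/4, -487/20)

Apply edit: d1 := 9/5
  d5 = d2/5 - d4*5 - d1 = -371/20
  d6 = d4/3 = 5/4
  d7 = d3/5 = 17/5
  d8 = d6 - d7 - d3/5 = -111/20
Walk from origin (0, 0):
  seg 1: up by d3 = 17 → (0, 17)
  seg 2: up by d8 = -111/20 → (0, 229/20)
  seg 3: left by d2 = 10 → (-10, 229/20)
  seg 4: down by d3 = 17 → (-10, -111/20)
  seg 5: right by d5 = -371/20 → (-571/20, -111/20)
  seg 6: right by d1 = 9/5 → (-107/4, -111/20)
  seg 7: down by d1 = 9/5 → (-107/4, -147/20)
  seg 8: left by d3 = 17 → (-175/4, -147/20)
  seg 9: down by d3 = 17 → (-175/4, -487/20)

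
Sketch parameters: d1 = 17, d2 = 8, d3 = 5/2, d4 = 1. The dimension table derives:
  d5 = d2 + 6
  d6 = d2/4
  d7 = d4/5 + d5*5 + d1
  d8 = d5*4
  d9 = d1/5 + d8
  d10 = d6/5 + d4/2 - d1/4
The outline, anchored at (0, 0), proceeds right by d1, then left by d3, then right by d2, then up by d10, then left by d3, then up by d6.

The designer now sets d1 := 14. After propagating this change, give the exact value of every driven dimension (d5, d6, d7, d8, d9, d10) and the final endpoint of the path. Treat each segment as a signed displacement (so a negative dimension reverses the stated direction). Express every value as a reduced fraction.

Apply edit: d1 := 14
  d5 = d2 + 6 = 14
  d6 = d2/4 = 2
  d7 = d4/5 + d5*5 + d1 = 421/5
  d8 = d5*4 = 56
  d9 = d1/5 + d8 = 294/5
  d10 = d6/5 + d4/2 - d1/4 = -13/5
Walk from origin (0, 0):
  seg 1: right by d1 = 14 → (14, 0)
  seg 2: left by d3 = 5/2 → (23/2, 0)
  seg 3: right by d2 = 8 → (39/2, 0)
  seg 4: up by d10 = -13/5 → (39/2, -13/5)
  seg 5: left by d3 = 5/2 → (17, -13/5)
  seg 6: up by d6 = 2 → (17, -3/5)

d5 = 14
d6 = 2
d7 = 421/5
d8 = 56
d9 = 294/5
d10 = -13/5
endpoint = (17, -3/5)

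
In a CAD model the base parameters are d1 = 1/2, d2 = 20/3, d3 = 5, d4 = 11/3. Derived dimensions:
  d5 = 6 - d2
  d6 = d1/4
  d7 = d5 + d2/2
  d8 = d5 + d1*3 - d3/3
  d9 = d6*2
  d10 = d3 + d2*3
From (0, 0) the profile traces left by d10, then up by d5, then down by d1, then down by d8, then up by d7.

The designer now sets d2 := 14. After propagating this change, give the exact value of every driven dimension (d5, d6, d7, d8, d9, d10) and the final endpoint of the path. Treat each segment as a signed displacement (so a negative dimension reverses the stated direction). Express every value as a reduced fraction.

d5 = -8
d6 = 1/8
d7 = -1
d8 = -49/6
d9 = 1/4
d10 = 47
endpoint = (-47, -4/3)

Apply edit: d2 := 14
  d5 = 6 - d2 = -8
  d6 = d1/4 = 1/8
  d7 = d5 + d2/2 = -1
  d8 = d5 + d1*3 - d3/3 = -49/6
  d9 = d6*2 = 1/4
  d10 = d3 + d2*3 = 47
Walk from origin (0, 0):
  seg 1: left by d10 = 47 → (-47, 0)
  seg 2: up by d5 = -8 → (-47, -8)
  seg 3: down by d1 = 1/2 → (-47, -17/2)
  seg 4: down by d8 = -49/6 → (-47, -1/3)
  seg 5: up by d7 = -1 → (-47, -4/3)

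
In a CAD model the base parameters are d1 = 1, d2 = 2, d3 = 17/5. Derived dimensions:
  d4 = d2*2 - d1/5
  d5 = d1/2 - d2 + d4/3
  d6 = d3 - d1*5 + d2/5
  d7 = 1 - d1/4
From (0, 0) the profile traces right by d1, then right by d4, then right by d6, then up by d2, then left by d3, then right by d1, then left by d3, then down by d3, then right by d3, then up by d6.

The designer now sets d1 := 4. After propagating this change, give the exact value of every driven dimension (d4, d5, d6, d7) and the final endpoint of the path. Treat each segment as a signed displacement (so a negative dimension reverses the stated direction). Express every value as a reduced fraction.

Apply edit: d1 := 4
  d4 = d2*2 - d1/5 = 16/5
  d5 = d1/2 - d2 + d4/3 = 16/15
  d6 = d3 - d1*5 + d2/5 = -81/5
  d7 = 1 - d1/4 = 0
Walk from origin (0, 0):
  seg 1: right by d1 = 4 → (4, 0)
  seg 2: right by d4 = 16/5 → (36/5, 0)
  seg 3: right by d6 = -81/5 → (-9, 0)
  seg 4: up by d2 = 2 → (-9, 2)
  seg 5: left by d3 = 17/5 → (-62/5, 2)
  seg 6: right by d1 = 4 → (-42/5, 2)
  seg 7: left by d3 = 17/5 → (-59/5, 2)
  seg 8: down by d3 = 17/5 → (-59/5, -7/5)
  seg 9: right by d3 = 17/5 → (-42/5, -7/5)
  seg 10: up by d6 = -81/5 → (-42/5, -88/5)

d4 = 16/5
d5 = 16/15
d6 = -81/5
d7 = 0
endpoint = (-42/5, -88/5)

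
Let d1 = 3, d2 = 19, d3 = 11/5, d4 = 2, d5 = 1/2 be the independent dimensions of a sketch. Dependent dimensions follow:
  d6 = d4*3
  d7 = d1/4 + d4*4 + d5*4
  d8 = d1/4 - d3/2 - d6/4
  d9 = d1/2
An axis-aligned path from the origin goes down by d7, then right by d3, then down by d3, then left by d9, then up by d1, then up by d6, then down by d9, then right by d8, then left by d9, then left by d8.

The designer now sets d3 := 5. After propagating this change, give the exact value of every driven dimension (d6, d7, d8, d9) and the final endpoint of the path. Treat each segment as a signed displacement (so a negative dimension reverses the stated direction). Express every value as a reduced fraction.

d6 = 6
d7 = 43/4
d8 = -13/4
d9 = 3/2
endpoint = (2, -33/4)

Apply edit: d3 := 5
  d6 = d4*3 = 6
  d7 = d1/4 + d4*4 + d5*4 = 43/4
  d8 = d1/4 - d3/2 - d6/4 = -13/4
  d9 = d1/2 = 3/2
Walk from origin (0, 0):
  seg 1: down by d7 = 43/4 → (0, -43/4)
  seg 2: right by d3 = 5 → (5, -43/4)
  seg 3: down by d3 = 5 → (5, -63/4)
  seg 4: left by d9 = 3/2 → (7/2, -63/4)
  seg 5: up by d1 = 3 → (7/2, -51/4)
  seg 6: up by d6 = 6 → (7/2, -27/4)
  seg 7: down by d9 = 3/2 → (7/2, -33/4)
  seg 8: right by d8 = -13/4 → (1/4, -33/4)
  seg 9: left by d9 = 3/2 → (-5/4, -33/4)
  seg 10: left by d8 = -13/4 → (2, -33/4)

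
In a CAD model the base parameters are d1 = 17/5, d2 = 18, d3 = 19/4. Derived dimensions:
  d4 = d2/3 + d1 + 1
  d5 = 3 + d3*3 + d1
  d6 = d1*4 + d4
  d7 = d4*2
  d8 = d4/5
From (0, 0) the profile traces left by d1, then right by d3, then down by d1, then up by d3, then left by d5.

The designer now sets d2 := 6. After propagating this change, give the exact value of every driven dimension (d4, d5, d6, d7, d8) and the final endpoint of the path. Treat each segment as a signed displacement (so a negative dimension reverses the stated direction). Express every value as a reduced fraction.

Apply edit: d2 := 6
  d4 = d2/3 + d1 + 1 = 32/5
  d5 = 3 + d3*3 + d1 = 413/20
  d6 = d1*4 + d4 = 20
  d7 = d4*2 = 64/5
  d8 = d4/5 = 32/25
Walk from origin (0, 0):
  seg 1: left by d1 = 17/5 → (-17/5, 0)
  seg 2: right by d3 = 19/4 → (27/20, 0)
  seg 3: down by d1 = 17/5 → (27/20, -17/5)
  seg 4: up by d3 = 19/4 → (27/20, 27/20)
  seg 5: left by d5 = 413/20 → (-193/10, 27/20)

d4 = 32/5
d5 = 413/20
d6 = 20
d7 = 64/5
d8 = 32/25
endpoint = (-193/10, 27/20)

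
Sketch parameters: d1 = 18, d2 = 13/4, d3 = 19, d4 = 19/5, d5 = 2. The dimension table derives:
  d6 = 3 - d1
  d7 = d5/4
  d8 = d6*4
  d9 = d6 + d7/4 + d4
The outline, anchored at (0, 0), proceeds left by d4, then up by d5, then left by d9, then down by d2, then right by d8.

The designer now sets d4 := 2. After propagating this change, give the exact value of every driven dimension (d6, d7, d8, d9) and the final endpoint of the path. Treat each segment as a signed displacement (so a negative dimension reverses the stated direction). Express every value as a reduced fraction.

Apply edit: d4 := 2
  d6 = 3 - d1 = -15
  d7 = d5/4 = 1/2
  d8 = d6*4 = -60
  d9 = d6 + d7/4 + d4 = -103/8
Walk from origin (0, 0):
  seg 1: left by d4 = 2 → (-2, 0)
  seg 2: up by d5 = 2 → (-2, 2)
  seg 3: left by d9 = -103/8 → (87/8, 2)
  seg 4: down by d2 = 13/4 → (87/8, -5/4)
  seg 5: right by d8 = -60 → (-393/8, -5/4)

d6 = -15
d7 = 1/2
d8 = -60
d9 = -103/8
endpoint = (-393/8, -5/4)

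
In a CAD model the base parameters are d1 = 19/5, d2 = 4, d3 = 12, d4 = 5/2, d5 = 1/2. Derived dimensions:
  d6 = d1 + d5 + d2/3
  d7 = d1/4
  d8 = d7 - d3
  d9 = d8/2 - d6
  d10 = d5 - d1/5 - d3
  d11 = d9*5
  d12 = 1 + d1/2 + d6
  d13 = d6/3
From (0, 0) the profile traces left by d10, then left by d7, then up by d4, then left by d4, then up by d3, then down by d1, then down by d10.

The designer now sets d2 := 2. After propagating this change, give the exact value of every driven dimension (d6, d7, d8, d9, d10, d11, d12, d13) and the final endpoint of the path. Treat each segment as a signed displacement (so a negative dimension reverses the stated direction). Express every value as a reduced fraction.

d6 = 149/30
d7 = 19/20
d8 = -221/20
d9 = -1259/120
d10 = -613/50
d11 = -1259/24
d12 = 118/15
d13 = 149/90
endpoint = (881/100, 574/25)

Apply edit: d2 := 2
  d6 = d1 + d5 + d2/3 = 149/30
  d7 = d1/4 = 19/20
  d8 = d7 - d3 = -221/20
  d9 = d8/2 - d6 = -1259/120
  d10 = d5 - d1/5 - d3 = -613/50
  d11 = d9*5 = -1259/24
  d12 = 1 + d1/2 + d6 = 118/15
  d13 = d6/3 = 149/90
Walk from origin (0, 0):
  seg 1: left by d10 = -613/50 → (613/50, 0)
  seg 2: left by d7 = 19/20 → (1131/100, 0)
  seg 3: up by d4 = 5/2 → (1131/100, 5/2)
  seg 4: left by d4 = 5/2 → (881/100, 5/2)
  seg 5: up by d3 = 12 → (881/100, 29/2)
  seg 6: down by d1 = 19/5 → (881/100, 107/10)
  seg 7: down by d10 = -613/50 → (881/100, 574/25)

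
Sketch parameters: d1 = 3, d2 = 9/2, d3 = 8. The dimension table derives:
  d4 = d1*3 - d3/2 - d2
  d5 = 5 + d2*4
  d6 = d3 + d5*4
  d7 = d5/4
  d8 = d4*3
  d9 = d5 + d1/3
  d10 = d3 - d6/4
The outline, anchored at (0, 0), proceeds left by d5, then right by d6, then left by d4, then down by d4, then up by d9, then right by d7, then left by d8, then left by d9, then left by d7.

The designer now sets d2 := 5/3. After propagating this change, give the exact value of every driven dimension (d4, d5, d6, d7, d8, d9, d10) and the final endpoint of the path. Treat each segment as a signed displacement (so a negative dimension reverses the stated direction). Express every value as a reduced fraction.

d4 = 10/3
d5 = 35/3
d6 = 164/3
d7 = 35/12
d8 = 10
d9 = 38/3
d10 = -17/3
endpoint = (17, 28/3)

Apply edit: d2 := 5/3
  d4 = d1*3 - d3/2 - d2 = 10/3
  d5 = 5 + d2*4 = 35/3
  d6 = d3 + d5*4 = 164/3
  d7 = d5/4 = 35/12
  d8 = d4*3 = 10
  d9 = d5 + d1/3 = 38/3
  d10 = d3 - d6/4 = -17/3
Walk from origin (0, 0):
  seg 1: left by d5 = 35/3 → (-35/3, 0)
  seg 2: right by d6 = 164/3 → (43, 0)
  seg 3: left by d4 = 10/3 → (119/3, 0)
  seg 4: down by d4 = 10/3 → (119/3, -10/3)
  seg 5: up by d9 = 38/3 → (119/3, 28/3)
  seg 6: right by d7 = 35/12 → (511/12, 28/3)
  seg 7: left by d8 = 10 → (391/12, 28/3)
  seg 8: left by d9 = 38/3 → (239/12, 28/3)
  seg 9: left by d7 = 35/12 → (17, 28/3)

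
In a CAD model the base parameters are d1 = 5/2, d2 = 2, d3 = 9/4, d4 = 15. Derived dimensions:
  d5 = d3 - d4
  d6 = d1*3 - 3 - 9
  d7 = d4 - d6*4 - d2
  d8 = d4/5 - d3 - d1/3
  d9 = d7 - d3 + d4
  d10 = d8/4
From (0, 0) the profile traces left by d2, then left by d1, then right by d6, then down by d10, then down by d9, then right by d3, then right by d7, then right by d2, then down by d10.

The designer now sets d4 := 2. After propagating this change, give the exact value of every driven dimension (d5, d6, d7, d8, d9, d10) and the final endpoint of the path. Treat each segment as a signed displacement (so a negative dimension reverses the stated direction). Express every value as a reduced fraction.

Apply edit: d4 := 2
  d5 = d3 - d4 = 1/4
  d6 = d1*3 - 3 - 9 = -9/2
  d7 = d4 - d6*4 - d2 = 18
  d8 = d4/5 - d3 - d1/3 = -161/60
  d9 = d7 - d3 + d4 = 71/4
  d10 = d8/4 = -161/240
Walk from origin (0, 0):
  seg 1: left by d2 = 2 → (-2, 0)
  seg 2: left by d1 = 5/2 → (-9/2, 0)
  seg 3: right by d6 = -9/2 → (-9, 0)
  seg 4: down by d10 = -161/240 → (-9, 161/240)
  seg 5: down by d9 = 71/4 → (-9, -4099/240)
  seg 6: right by d3 = 9/4 → (-27/4, -4099/240)
  seg 7: right by d7 = 18 → (45/4, -4099/240)
  seg 8: right by d2 = 2 → (53/4, -4099/240)
  seg 9: down by d10 = -161/240 → (53/4, -1969/120)

d5 = 1/4
d6 = -9/2
d7 = 18
d8 = -161/60
d9 = 71/4
d10 = -161/240
endpoint = (53/4, -1969/120)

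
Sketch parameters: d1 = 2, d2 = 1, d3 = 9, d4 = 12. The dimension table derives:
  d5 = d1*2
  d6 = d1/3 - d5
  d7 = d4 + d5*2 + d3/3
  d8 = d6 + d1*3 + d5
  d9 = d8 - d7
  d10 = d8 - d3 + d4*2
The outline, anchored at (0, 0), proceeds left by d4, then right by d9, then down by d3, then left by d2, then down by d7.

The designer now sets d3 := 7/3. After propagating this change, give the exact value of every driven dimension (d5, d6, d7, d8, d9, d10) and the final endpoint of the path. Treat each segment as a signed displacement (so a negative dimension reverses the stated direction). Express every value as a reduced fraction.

Apply edit: d3 := 7/3
  d5 = d1*2 = 4
  d6 = d1/3 - d5 = -10/3
  d7 = d4 + d5*2 + d3/3 = 187/9
  d8 = d6 + d1*3 + d5 = 20/3
  d9 = d8 - d7 = -127/9
  d10 = d8 - d3 + d4*2 = 85/3
Walk from origin (0, 0):
  seg 1: left by d4 = 12 → (-12, 0)
  seg 2: right by d9 = -127/9 → (-235/9, 0)
  seg 3: down by d3 = 7/3 → (-235/9, -7/3)
  seg 4: left by d2 = 1 → (-244/9, -7/3)
  seg 5: down by d7 = 187/9 → (-244/9, -208/9)

d5 = 4
d6 = -10/3
d7 = 187/9
d8 = 20/3
d9 = -127/9
d10 = 85/3
endpoint = (-244/9, -208/9)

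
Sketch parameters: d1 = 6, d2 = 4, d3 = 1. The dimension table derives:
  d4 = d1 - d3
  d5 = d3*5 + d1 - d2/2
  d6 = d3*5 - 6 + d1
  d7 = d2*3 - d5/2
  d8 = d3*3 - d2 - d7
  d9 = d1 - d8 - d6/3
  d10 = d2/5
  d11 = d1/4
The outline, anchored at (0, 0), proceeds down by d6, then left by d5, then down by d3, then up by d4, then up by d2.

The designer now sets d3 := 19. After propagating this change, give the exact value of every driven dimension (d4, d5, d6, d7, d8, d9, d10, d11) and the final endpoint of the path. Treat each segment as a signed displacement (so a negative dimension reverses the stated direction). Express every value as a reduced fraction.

Apply edit: d3 := 19
  d4 = d1 - d3 = -13
  d5 = d3*5 + d1 - d2/2 = 99
  d6 = d3*5 - 6 + d1 = 95
  d7 = d2*3 - d5/2 = -75/2
  d8 = d3*3 - d2 - d7 = 181/2
  d9 = d1 - d8 - d6/3 = -697/6
  d10 = d2/5 = 4/5
  d11 = d1/4 = 3/2
Walk from origin (0, 0):
  seg 1: down by d6 = 95 → (0, -95)
  seg 2: left by d5 = 99 → (-99, -95)
  seg 3: down by d3 = 19 → (-99, -114)
  seg 4: up by d4 = -13 → (-99, -127)
  seg 5: up by d2 = 4 → (-99, -123)

d4 = -13
d5 = 99
d6 = 95
d7 = -75/2
d8 = 181/2
d9 = -697/6
d10 = 4/5
d11 = 3/2
endpoint = (-99, -123)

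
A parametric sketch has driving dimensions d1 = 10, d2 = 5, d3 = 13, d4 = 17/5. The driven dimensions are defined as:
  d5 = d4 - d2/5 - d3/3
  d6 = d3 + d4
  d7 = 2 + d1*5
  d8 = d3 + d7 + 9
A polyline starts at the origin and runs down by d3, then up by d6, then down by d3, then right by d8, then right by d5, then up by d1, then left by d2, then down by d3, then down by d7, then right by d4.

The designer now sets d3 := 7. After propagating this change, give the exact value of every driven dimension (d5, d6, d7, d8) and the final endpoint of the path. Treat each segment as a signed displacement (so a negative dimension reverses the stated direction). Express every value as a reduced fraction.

d5 = 1/15
d6 = 52/5
d7 = 52
d8 = 68
endpoint = (997/15, -263/5)

Apply edit: d3 := 7
  d5 = d4 - d2/5 - d3/3 = 1/15
  d6 = d3 + d4 = 52/5
  d7 = 2 + d1*5 = 52
  d8 = d3 + d7 + 9 = 68
Walk from origin (0, 0):
  seg 1: down by d3 = 7 → (0, -7)
  seg 2: up by d6 = 52/5 → (0, 17/5)
  seg 3: down by d3 = 7 → (0, -18/5)
  seg 4: right by d8 = 68 → (68, -18/5)
  seg 5: right by d5 = 1/15 → (1021/15, -18/5)
  seg 6: up by d1 = 10 → (1021/15, 32/5)
  seg 7: left by d2 = 5 → (946/15, 32/5)
  seg 8: down by d3 = 7 → (946/15, -3/5)
  seg 9: down by d7 = 52 → (946/15, -263/5)
  seg 10: right by d4 = 17/5 → (997/15, -263/5)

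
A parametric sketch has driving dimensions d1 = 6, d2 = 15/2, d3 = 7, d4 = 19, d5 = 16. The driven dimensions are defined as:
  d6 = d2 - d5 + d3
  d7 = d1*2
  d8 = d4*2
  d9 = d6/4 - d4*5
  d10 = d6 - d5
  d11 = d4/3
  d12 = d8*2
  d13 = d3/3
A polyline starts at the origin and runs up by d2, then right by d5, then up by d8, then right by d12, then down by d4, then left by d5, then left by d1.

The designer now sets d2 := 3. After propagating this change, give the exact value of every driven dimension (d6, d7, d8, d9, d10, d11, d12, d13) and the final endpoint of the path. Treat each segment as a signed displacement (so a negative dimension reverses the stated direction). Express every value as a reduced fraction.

d6 = -6
d7 = 12
d8 = 38
d9 = -193/2
d10 = -22
d11 = 19/3
d12 = 76
d13 = 7/3
endpoint = (70, 22)

Apply edit: d2 := 3
  d6 = d2 - d5 + d3 = -6
  d7 = d1*2 = 12
  d8 = d4*2 = 38
  d9 = d6/4 - d4*5 = -193/2
  d10 = d6 - d5 = -22
  d11 = d4/3 = 19/3
  d12 = d8*2 = 76
  d13 = d3/3 = 7/3
Walk from origin (0, 0):
  seg 1: up by d2 = 3 → (0, 3)
  seg 2: right by d5 = 16 → (16, 3)
  seg 3: up by d8 = 38 → (16, 41)
  seg 4: right by d12 = 76 → (92, 41)
  seg 5: down by d4 = 19 → (92, 22)
  seg 6: left by d5 = 16 → (76, 22)
  seg 7: left by d1 = 6 → (70, 22)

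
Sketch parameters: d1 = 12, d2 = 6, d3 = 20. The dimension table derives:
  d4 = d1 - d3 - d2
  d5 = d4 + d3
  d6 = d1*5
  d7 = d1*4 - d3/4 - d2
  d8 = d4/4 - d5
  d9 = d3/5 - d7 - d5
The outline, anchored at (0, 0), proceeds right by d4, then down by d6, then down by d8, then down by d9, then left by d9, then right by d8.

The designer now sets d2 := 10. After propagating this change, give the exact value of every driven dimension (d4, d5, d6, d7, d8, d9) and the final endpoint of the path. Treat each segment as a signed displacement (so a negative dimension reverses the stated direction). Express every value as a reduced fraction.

Apply edit: d2 := 10
  d4 = d1 - d3 - d2 = -18
  d5 = d4 + d3 = 2
  d6 = d1*5 = 60
  d7 = d1*4 - d3/4 - d2 = 33
  d8 = d4/4 - d5 = -13/2
  d9 = d3/5 - d7 - d5 = -31
Walk from origin (0, 0):
  seg 1: right by d4 = -18 → (-18, 0)
  seg 2: down by d6 = 60 → (-18, -60)
  seg 3: down by d8 = -13/2 → (-18, -107/2)
  seg 4: down by d9 = -31 → (-18, -45/2)
  seg 5: left by d9 = -31 → (13, -45/2)
  seg 6: right by d8 = -13/2 → (13/2, -45/2)

d4 = -18
d5 = 2
d6 = 60
d7 = 33
d8 = -13/2
d9 = -31
endpoint = (13/2, -45/2)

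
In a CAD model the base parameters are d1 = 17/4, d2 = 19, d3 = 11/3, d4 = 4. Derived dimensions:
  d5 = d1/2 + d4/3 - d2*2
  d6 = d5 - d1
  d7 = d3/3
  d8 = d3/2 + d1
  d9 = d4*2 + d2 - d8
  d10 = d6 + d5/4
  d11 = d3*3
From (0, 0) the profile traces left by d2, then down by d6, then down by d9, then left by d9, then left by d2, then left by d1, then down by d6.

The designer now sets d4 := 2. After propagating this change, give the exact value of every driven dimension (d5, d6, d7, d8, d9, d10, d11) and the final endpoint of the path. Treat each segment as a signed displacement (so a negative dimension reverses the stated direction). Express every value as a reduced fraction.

d5 = -845/24
d6 = -947/24
d7 = 11/9
d8 = 73/12
d9 = 203/12
d10 = -4633/96
d11 = 11
endpoint = (-355/6, 62)

Apply edit: d4 := 2
  d5 = d1/2 + d4/3 - d2*2 = -845/24
  d6 = d5 - d1 = -947/24
  d7 = d3/3 = 11/9
  d8 = d3/2 + d1 = 73/12
  d9 = d4*2 + d2 - d8 = 203/12
  d10 = d6 + d5/4 = -4633/96
  d11 = d3*3 = 11
Walk from origin (0, 0):
  seg 1: left by d2 = 19 → (-19, 0)
  seg 2: down by d6 = -947/24 → (-19, 947/24)
  seg 3: down by d9 = 203/12 → (-19, 541/24)
  seg 4: left by d9 = 203/12 → (-431/12, 541/24)
  seg 5: left by d2 = 19 → (-659/12, 541/24)
  seg 6: left by d1 = 17/4 → (-355/6, 541/24)
  seg 7: down by d6 = -947/24 → (-355/6, 62)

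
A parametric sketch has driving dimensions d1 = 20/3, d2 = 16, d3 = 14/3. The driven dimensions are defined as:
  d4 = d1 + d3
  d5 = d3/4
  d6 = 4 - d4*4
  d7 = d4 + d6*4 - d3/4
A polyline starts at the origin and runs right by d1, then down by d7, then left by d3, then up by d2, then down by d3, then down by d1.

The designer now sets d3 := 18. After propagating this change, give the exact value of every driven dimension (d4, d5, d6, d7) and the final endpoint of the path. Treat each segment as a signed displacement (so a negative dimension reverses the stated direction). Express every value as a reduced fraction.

Apply edit: d3 := 18
  d4 = d1 + d3 = 74/3
  d5 = d3/4 = 9/2
  d6 = 4 - d4*4 = -284/3
  d7 = d4 + d6*4 - d3/4 = -717/2
Walk from origin (0, 0):
  seg 1: right by d1 = 20/3 → (20/3, 0)
  seg 2: down by d7 = -717/2 → (20/3, 717/2)
  seg 3: left by d3 = 18 → (-34/3, 717/2)
  seg 4: up by d2 = 16 → (-34/3, 749/2)
  seg 5: down by d3 = 18 → (-34/3, 713/2)
  seg 6: down by d1 = 20/3 → (-34/3, 2099/6)

d4 = 74/3
d5 = 9/2
d6 = -284/3
d7 = -717/2
endpoint = (-34/3, 2099/6)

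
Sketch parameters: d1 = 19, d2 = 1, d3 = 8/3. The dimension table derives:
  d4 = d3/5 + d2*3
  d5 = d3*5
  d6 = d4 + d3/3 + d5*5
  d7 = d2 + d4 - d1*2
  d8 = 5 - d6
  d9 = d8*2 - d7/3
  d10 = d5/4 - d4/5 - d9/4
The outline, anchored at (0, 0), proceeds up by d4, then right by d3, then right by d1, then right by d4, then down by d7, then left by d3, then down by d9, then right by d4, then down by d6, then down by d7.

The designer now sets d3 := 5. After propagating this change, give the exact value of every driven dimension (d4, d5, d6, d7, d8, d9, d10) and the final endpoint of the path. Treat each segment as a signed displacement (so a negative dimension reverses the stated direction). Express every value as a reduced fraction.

Apply edit: d3 := 5
  d4 = d3/5 + d2*3 = 4
  d5 = d3*5 = 25
  d6 = d4 + d3/3 + d5*5 = 392/3
  d7 = d2 + d4 - d1*2 = -33
  d8 = 5 - d6 = -377/3
  d9 = d8*2 - d7/3 = -721/3
  d10 = d5/4 - d4/5 - d9/4 = 983/15
Walk from origin (0, 0):
  seg 1: up by d4 = 4 → (0, 4)
  seg 2: right by d3 = 5 → (5, 4)
  seg 3: right by d1 = 19 → (24, 4)
  seg 4: right by d4 = 4 → (28, 4)
  seg 5: down by d7 = -33 → (28, 37)
  seg 6: left by d3 = 5 → (23, 37)
  seg 7: down by d9 = -721/3 → (23, 832/3)
  seg 8: right by d4 = 4 → (27, 832/3)
  seg 9: down by d6 = 392/3 → (27, 440/3)
  seg 10: down by d7 = -33 → (27, 539/3)

d4 = 4
d5 = 25
d6 = 392/3
d7 = -33
d8 = -377/3
d9 = -721/3
d10 = 983/15
endpoint = (27, 539/3)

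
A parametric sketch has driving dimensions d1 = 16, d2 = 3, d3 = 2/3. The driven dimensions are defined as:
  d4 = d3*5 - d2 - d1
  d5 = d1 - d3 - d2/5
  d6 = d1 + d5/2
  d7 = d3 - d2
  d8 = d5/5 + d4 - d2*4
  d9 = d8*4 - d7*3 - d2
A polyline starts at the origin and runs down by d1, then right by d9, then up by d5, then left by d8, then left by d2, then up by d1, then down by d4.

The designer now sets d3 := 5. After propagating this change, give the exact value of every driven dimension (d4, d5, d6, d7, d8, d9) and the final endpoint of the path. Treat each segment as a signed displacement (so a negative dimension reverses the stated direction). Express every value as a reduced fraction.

d4 = 6
d5 = 52/5
d6 = 106/5
d7 = 2
d8 = -98/25
d9 = -617/25
endpoint = (-594/25, 22/5)

Apply edit: d3 := 5
  d4 = d3*5 - d2 - d1 = 6
  d5 = d1 - d3 - d2/5 = 52/5
  d6 = d1 + d5/2 = 106/5
  d7 = d3 - d2 = 2
  d8 = d5/5 + d4 - d2*4 = -98/25
  d9 = d8*4 - d7*3 - d2 = -617/25
Walk from origin (0, 0):
  seg 1: down by d1 = 16 → (0, -16)
  seg 2: right by d9 = -617/25 → (-617/25, -16)
  seg 3: up by d5 = 52/5 → (-617/25, -28/5)
  seg 4: left by d8 = -98/25 → (-519/25, -28/5)
  seg 5: left by d2 = 3 → (-594/25, -28/5)
  seg 6: up by d1 = 16 → (-594/25, 52/5)
  seg 7: down by d4 = 6 → (-594/25, 22/5)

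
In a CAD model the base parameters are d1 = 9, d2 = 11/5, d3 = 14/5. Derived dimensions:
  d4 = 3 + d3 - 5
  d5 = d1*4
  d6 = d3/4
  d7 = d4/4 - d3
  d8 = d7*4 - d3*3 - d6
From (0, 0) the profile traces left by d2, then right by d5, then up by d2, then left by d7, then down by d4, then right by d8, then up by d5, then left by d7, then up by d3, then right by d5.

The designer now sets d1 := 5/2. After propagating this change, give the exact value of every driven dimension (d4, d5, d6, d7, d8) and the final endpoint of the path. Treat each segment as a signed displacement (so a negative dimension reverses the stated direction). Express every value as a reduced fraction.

Apply edit: d1 := 5/2
  d4 = 3 + d3 - 5 = 4/5
  d5 = d1*4 = 10
  d6 = d3/4 = 7/10
  d7 = d4/4 - d3 = -13/5
  d8 = d7*4 - d3*3 - d6 = -39/2
Walk from origin (0, 0):
  seg 1: left by d2 = 11/5 → (-11/5, 0)
  seg 2: right by d5 = 10 → (39/5, 0)
  seg 3: up by d2 = 11/5 → (39/5, 11/5)
  seg 4: left by d7 = -13/5 → (52/5, 11/5)
  seg 5: down by d4 = 4/5 → (52/5, 7/5)
  seg 6: right by d8 = -39/2 → (-91/10, 7/5)
  seg 7: up by d5 = 10 → (-91/10, 57/5)
  seg 8: left by d7 = -13/5 → (-13/2, 57/5)
  seg 9: up by d3 = 14/5 → (-13/2, 71/5)
  seg 10: right by d5 = 10 → (7/2, 71/5)

d4 = 4/5
d5 = 10
d6 = 7/10
d7 = -13/5
d8 = -39/2
endpoint = (7/2, 71/5)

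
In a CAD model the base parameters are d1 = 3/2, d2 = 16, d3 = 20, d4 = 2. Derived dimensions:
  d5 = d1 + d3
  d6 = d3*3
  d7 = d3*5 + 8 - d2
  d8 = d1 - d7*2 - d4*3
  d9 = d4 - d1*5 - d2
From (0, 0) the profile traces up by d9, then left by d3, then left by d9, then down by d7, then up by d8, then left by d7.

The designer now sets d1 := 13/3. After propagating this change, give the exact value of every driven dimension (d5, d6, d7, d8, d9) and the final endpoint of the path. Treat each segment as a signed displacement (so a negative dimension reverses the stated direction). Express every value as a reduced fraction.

d5 = 73/3
d6 = 60
d7 = 92
d8 = -557/3
d9 = -107/3
endpoint = (-229/3, -940/3)

Apply edit: d1 := 13/3
  d5 = d1 + d3 = 73/3
  d6 = d3*3 = 60
  d7 = d3*5 + 8 - d2 = 92
  d8 = d1 - d7*2 - d4*3 = -557/3
  d9 = d4 - d1*5 - d2 = -107/3
Walk from origin (0, 0):
  seg 1: up by d9 = -107/3 → (0, -107/3)
  seg 2: left by d3 = 20 → (-20, -107/3)
  seg 3: left by d9 = -107/3 → (47/3, -107/3)
  seg 4: down by d7 = 92 → (47/3, -383/3)
  seg 5: up by d8 = -557/3 → (47/3, -940/3)
  seg 6: left by d7 = 92 → (-229/3, -940/3)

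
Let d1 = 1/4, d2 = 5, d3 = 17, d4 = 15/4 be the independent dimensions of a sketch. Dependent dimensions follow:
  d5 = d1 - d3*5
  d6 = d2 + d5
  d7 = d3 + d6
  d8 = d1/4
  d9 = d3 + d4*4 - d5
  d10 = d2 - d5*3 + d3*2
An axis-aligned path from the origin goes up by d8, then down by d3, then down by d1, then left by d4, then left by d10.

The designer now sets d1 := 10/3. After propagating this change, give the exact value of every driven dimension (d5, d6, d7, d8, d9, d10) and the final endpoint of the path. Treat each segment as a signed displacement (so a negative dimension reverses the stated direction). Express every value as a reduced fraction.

d5 = -245/3
d6 = -230/3
d7 = -179/3
d8 = 5/6
d9 = 341/3
d10 = 284
endpoint = (-1151/4, -39/2)

Apply edit: d1 := 10/3
  d5 = d1 - d3*5 = -245/3
  d6 = d2 + d5 = -230/3
  d7 = d3 + d6 = -179/3
  d8 = d1/4 = 5/6
  d9 = d3 + d4*4 - d5 = 341/3
  d10 = d2 - d5*3 + d3*2 = 284
Walk from origin (0, 0):
  seg 1: up by d8 = 5/6 → (0, 5/6)
  seg 2: down by d3 = 17 → (0, -97/6)
  seg 3: down by d1 = 10/3 → (0, -39/2)
  seg 4: left by d4 = 15/4 → (-15/4, -39/2)
  seg 5: left by d10 = 284 → (-1151/4, -39/2)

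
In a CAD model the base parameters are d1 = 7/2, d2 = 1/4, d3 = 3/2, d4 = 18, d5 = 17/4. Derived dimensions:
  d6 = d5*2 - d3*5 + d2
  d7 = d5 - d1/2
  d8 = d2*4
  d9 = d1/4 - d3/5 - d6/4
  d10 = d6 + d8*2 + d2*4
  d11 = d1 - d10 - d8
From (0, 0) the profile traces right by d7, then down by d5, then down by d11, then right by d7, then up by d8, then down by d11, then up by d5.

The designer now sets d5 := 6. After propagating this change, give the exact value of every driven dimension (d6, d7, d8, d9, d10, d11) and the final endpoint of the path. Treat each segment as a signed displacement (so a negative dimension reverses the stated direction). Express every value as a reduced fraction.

Apply edit: d5 := 6
  d6 = d5*2 - d3*5 + d2 = 19/4
  d7 = d5 - d1/2 = 17/4
  d8 = d2*4 = 1
  d9 = d1/4 - d3/5 - d6/4 = -49/80
  d10 = d6 + d8*2 + d2*4 = 31/4
  d11 = d1 - d10 - d8 = -21/4
Walk from origin (0, 0):
  seg 1: right by d7 = 17/4 → (17/4, 0)
  seg 2: down by d5 = 6 → (17/4, -6)
  seg 3: down by d11 = -21/4 → (17/4, -3/4)
  seg 4: right by d7 = 17/4 → (17/2, -3/4)
  seg 5: up by d8 = 1 → (17/2, 1/4)
  seg 6: down by d11 = -21/4 → (17/2, 11/2)
  seg 7: up by d5 = 6 → (17/2, 23/2)

d6 = 19/4
d7 = 17/4
d8 = 1
d9 = -49/80
d10 = 31/4
d11 = -21/4
endpoint = (17/2, 23/2)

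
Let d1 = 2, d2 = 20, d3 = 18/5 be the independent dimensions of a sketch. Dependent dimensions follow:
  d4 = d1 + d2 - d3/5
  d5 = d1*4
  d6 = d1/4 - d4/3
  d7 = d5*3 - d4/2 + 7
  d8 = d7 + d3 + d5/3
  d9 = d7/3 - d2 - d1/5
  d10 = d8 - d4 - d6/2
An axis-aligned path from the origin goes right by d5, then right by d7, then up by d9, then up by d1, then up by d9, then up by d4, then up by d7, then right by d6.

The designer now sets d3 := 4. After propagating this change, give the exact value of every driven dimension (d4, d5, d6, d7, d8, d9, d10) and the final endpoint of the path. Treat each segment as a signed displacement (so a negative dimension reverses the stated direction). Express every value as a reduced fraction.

Apply edit: d3 := 4
  d4 = d1 + d2 - d3/5 = 106/5
  d5 = d1*4 = 8
  d6 = d1/4 - d4/3 = -197/30
  d7 = d5*3 - d4/2 + 7 = 102/5
  d8 = d7 + d3 + d5/3 = 406/15
  d9 = d7/3 - d2 - d1/5 = -68/5
  d10 = d8 - d4 - d6/2 = 183/20
Walk from origin (0, 0):
  seg 1: right by d5 = 8 → (8, 0)
  seg 2: right by d7 = 102/5 → (142/5, 0)
  seg 3: up by d9 = -68/5 → (142/5, -68/5)
  seg 4: up by d1 = 2 → (142/5, -58/5)
  seg 5: up by d9 = -68/5 → (142/5, -126/5)
  seg 6: up by d4 = 106/5 → (142/5, -4)
  seg 7: up by d7 = 102/5 → (142/5, 82/5)
  seg 8: right by d6 = -197/30 → (131/6, 82/5)

d4 = 106/5
d5 = 8
d6 = -197/30
d7 = 102/5
d8 = 406/15
d9 = -68/5
d10 = 183/20
endpoint = (131/6, 82/5)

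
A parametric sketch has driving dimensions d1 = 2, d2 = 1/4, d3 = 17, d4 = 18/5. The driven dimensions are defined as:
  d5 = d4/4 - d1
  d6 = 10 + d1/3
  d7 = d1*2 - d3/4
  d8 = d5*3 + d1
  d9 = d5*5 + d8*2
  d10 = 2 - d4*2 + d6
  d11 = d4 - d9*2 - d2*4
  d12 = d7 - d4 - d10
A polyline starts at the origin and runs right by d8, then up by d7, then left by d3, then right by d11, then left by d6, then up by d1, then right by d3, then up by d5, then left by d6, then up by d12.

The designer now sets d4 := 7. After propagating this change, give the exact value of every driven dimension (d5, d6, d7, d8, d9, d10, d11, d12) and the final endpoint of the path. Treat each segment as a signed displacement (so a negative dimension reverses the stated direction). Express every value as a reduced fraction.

Apply edit: d4 := 7
  d5 = d4/4 - d1 = -1/4
  d6 = 10 + d1/3 = 32/3
  d7 = d1*2 - d3/4 = -1/4
  d8 = d5*3 + d1 = 5/4
  d9 = d5*5 + d8*2 = 5/4
  d10 = 2 - d4*2 + d6 = -4/3
  d11 = d4 - d9*2 - d2*4 = 7/2
  d12 = d7 - d4 - d10 = -71/12
Walk from origin (0, 0):
  seg 1: right by d8 = 5/4 → (5/4, 0)
  seg 2: up by d7 = -1/4 → (5/4, -1/4)
  seg 3: left by d3 = 17 → (-63/4, -1/4)
  seg 4: right by d11 = 7/2 → (-49/4, -1/4)
  seg 5: left by d6 = 32/3 → (-275/12, -1/4)
  seg 6: up by d1 = 2 → (-275/12, 7/4)
  seg 7: right by d3 = 17 → (-71/12, 7/4)
  seg 8: up by d5 = -1/4 → (-71/12, 3/2)
  seg 9: left by d6 = 32/3 → (-199/12, 3/2)
  seg 10: up by d12 = -71/12 → (-199/12, -53/12)

d5 = -1/4
d6 = 32/3
d7 = -1/4
d8 = 5/4
d9 = 5/4
d10 = -4/3
d11 = 7/2
d12 = -71/12
endpoint = (-199/12, -53/12)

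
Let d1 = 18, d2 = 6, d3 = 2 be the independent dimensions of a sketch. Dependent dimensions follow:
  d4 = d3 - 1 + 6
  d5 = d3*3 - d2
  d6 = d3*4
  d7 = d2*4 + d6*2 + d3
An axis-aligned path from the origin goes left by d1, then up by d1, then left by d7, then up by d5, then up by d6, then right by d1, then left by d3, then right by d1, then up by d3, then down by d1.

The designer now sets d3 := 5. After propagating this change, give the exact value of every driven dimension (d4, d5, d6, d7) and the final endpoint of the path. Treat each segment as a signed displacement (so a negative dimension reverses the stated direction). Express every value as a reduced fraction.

d4 = 10
d5 = 9
d6 = 20
d7 = 69
endpoint = (-56, 34)

Apply edit: d3 := 5
  d4 = d3 - 1 + 6 = 10
  d5 = d3*3 - d2 = 9
  d6 = d3*4 = 20
  d7 = d2*4 + d6*2 + d3 = 69
Walk from origin (0, 0):
  seg 1: left by d1 = 18 → (-18, 0)
  seg 2: up by d1 = 18 → (-18, 18)
  seg 3: left by d7 = 69 → (-87, 18)
  seg 4: up by d5 = 9 → (-87, 27)
  seg 5: up by d6 = 20 → (-87, 47)
  seg 6: right by d1 = 18 → (-69, 47)
  seg 7: left by d3 = 5 → (-74, 47)
  seg 8: right by d1 = 18 → (-56, 47)
  seg 9: up by d3 = 5 → (-56, 52)
  seg 10: down by d1 = 18 → (-56, 34)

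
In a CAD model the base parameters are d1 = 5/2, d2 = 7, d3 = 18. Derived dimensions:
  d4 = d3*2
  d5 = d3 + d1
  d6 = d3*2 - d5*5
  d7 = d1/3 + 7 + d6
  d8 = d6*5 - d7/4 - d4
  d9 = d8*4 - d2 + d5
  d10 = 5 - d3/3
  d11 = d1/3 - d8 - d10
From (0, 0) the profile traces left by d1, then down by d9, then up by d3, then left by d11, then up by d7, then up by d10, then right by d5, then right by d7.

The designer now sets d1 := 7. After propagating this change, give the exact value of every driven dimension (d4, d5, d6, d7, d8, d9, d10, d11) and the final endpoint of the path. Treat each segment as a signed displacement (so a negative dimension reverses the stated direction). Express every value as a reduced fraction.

Apply edit: d1 := 7
  d4 = d3*2 = 36
  d5 = d3 + d1 = 25
  d6 = d3*2 - d5*5 = -89
  d7 = d1/3 + 7 + d6 = -239/3
  d8 = d6*5 - d7/4 - d4 = -5533/12
  d9 = d8*4 - d2 + d5 = -5479/3
  d10 = 5 - d3/3 = -1
  d11 = d1/3 - d8 - d10 = 5573/12
Walk from origin (0, 0):
  seg 1: left by d1 = 7 → (-7, 0)
  seg 2: down by d9 = -5479/3 → (-7, 5479/3)
  seg 3: up by d3 = 18 → (-7, 5533/3)
  seg 4: left by d11 = 5573/12 → (-5657/12, 5533/3)
  seg 5: up by d7 = -239/3 → (-5657/12, 5294/3)
  seg 6: up by d10 = -1 → (-5657/12, 5291/3)
  seg 7: right by d5 = 25 → (-5357/12, 5291/3)
  seg 8: right by d7 = -239/3 → (-6313/12, 5291/3)

d4 = 36
d5 = 25
d6 = -89
d7 = -239/3
d8 = -5533/12
d9 = -5479/3
d10 = -1
d11 = 5573/12
endpoint = (-6313/12, 5291/3)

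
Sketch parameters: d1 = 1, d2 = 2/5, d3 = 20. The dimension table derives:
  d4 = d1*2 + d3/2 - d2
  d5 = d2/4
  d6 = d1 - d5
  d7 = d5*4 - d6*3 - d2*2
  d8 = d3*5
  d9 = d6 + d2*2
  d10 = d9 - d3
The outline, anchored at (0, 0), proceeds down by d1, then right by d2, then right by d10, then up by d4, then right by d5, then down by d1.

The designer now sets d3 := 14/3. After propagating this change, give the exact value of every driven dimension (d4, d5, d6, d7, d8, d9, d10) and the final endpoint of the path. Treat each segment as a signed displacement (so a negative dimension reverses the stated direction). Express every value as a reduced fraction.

d4 = 59/15
d5 = 1/10
d6 = 9/10
d7 = -31/10
d8 = 70/3
d9 = 17/10
d10 = -89/30
endpoint = (-37/15, 29/15)

Apply edit: d3 := 14/3
  d4 = d1*2 + d3/2 - d2 = 59/15
  d5 = d2/4 = 1/10
  d6 = d1 - d5 = 9/10
  d7 = d5*4 - d6*3 - d2*2 = -31/10
  d8 = d3*5 = 70/3
  d9 = d6 + d2*2 = 17/10
  d10 = d9 - d3 = -89/30
Walk from origin (0, 0):
  seg 1: down by d1 = 1 → (0, -1)
  seg 2: right by d2 = 2/5 → (2/5, -1)
  seg 3: right by d10 = -89/30 → (-77/30, -1)
  seg 4: up by d4 = 59/15 → (-77/30, 44/15)
  seg 5: right by d5 = 1/10 → (-37/15, 44/15)
  seg 6: down by d1 = 1 → (-37/15, 29/15)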